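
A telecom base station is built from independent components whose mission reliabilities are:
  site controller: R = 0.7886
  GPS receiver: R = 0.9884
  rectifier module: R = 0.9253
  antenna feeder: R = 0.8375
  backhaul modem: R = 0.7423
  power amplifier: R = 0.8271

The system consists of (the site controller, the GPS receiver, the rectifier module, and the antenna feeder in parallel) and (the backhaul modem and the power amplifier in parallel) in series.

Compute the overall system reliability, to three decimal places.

Parallel (site controller, GPS receiver, rectifier module, and antenna feeder): 1 − (1 − 0.78860)(1 − 0.98840)(1 − 0.92530)(1 − 0.83750) = 0.99997
Parallel (backhaul modem and power amplifier): 1 − (1 − 0.74230)(1 − 0.82710) = 0.95544
Series ([0.99997] and [0.95544]): 0.99997 × 0.95544 = 0.955

0.955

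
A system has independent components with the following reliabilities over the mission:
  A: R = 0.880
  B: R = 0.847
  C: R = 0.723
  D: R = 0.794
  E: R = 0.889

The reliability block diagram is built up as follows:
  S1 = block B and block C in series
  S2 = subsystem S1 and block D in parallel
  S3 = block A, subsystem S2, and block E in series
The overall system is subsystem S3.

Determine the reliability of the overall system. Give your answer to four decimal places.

0.7199

Series (B and C): 0.847000 × 0.723000 = 0.612381
Parallel ([0.612381] and D): 1 − (1 − 0.612381)(1 − 0.794000) = 0.920150
Series (A, [0.920150], and E): 0.880000 × 0.920150 × 0.889000 = 0.7199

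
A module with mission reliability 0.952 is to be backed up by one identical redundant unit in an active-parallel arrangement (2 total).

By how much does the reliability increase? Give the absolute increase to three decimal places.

R_before = 0.952
R_after = 1 − (1 − 0.952)^2 = 0.998
ΔR = 0.998 − 0.952 = 0.046

0.046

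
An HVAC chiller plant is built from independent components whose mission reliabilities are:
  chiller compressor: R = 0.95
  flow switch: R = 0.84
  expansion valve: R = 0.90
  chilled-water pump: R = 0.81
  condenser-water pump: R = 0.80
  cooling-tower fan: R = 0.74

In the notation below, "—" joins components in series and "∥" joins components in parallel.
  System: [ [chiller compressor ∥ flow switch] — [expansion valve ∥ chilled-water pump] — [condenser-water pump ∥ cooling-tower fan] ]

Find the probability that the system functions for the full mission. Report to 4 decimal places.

Parallel (chiller compressor and flow switch): 1 − (1 − 0.950000)(1 − 0.840000) = 0.992000
Parallel (expansion valve and chilled-water pump): 1 − (1 − 0.900000)(1 − 0.810000) = 0.981000
Parallel (condenser-water pump and cooling-tower fan): 1 − (1 − 0.800000)(1 − 0.740000) = 0.948000
Series ([0.992000], [0.981000], and [0.948000]): 0.992000 × 0.981000 × 0.948000 = 0.9225

0.9225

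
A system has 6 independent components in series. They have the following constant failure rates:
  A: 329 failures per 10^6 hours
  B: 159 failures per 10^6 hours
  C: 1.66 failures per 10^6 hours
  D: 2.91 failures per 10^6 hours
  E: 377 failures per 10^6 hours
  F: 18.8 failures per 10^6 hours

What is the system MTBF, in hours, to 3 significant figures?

Series of exponential components: λ_sys = Σ λ_i
λ_sys = 0.000329 + 0.000159 + 0.00000166 + 0.00000291 + 0.000377 + 0.0000188 = 8.8837e-04 /h
MTBF = 1 / λ_sys = 1130 h

1130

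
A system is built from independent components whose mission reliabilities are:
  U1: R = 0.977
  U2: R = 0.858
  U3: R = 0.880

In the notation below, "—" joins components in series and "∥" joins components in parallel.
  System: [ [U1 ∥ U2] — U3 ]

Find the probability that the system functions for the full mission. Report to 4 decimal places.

0.8771

Parallel (U1 and U2): 1 − (1 − 0.977000)(1 − 0.858000) = 0.996734
Series ([0.996734] and U3): 0.996734 × 0.880000 = 0.8771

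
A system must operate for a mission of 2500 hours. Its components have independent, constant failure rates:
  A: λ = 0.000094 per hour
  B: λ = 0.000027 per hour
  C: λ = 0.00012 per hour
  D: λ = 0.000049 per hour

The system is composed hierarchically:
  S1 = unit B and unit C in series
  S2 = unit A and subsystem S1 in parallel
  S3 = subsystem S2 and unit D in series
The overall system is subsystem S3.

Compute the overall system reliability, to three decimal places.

0.828

R(A) = exp(−0.000094 × 2500) = 0.79057
R(B) = exp(−0.000027 × 2500) = 0.93473
R(C) = exp(−0.00012 × 2500) = 0.74082
R(D) = exp(−0.000049 × 2500) = 0.88471
Series (B and C): 0.93473 × 0.74082 = 0.69247
Parallel (A and [0.69247]): 1 − (1 − 0.79057)(1 − 0.69247) = 0.93559
Series ([0.93559] and D): 0.93559 × 0.88471 = 0.828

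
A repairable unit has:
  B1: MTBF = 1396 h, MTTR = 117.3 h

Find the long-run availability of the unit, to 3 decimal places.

A(B1) = MTBF/(MTBF+MTTR) = 1396/(1396+117.3) = 0.922

0.922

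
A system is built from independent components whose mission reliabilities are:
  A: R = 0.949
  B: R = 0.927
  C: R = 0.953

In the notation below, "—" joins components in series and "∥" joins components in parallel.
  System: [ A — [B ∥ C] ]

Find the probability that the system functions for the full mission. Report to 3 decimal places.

Parallel (B and C): 1 − (1 − 0.92700)(1 − 0.95300) = 0.99657
Series (A and [0.99657]): 0.94900 × 0.99657 = 0.946

0.946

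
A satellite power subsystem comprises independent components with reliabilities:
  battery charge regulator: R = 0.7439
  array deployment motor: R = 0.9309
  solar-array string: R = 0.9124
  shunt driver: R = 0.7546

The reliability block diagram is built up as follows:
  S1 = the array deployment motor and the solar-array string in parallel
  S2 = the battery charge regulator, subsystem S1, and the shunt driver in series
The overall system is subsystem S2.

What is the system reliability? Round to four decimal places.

Parallel (array deployment motor and solar-array string): 1 − (1 − 0.930900)(1 − 0.912400) = 0.993947
Series (battery charge regulator, [0.993947], and shunt driver): 0.743900 × 0.993947 × 0.754600 = 0.5579

0.5579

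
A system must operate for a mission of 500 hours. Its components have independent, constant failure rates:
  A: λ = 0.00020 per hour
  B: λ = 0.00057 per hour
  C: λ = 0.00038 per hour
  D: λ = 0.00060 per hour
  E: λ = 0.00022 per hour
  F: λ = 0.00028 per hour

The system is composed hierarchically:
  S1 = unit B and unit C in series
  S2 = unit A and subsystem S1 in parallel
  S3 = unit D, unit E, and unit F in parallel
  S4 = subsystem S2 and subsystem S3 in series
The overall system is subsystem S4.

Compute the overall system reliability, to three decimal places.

R(A) = exp(−0.00020 × 500) = 0.90484
R(B) = exp(−0.00057 × 500) = 0.75201
R(C) = exp(−0.00038 × 500) = 0.82696
R(D) = exp(−0.00060 × 500) = 0.74082
R(E) = exp(−0.00022 × 500) = 0.89583
R(F) = exp(−0.00028 × 500) = 0.86936
Series (B and C): 0.75201 × 0.82696 = 0.62188
Parallel (A and [0.62188]): 1 − (1 − 0.90484)(1 − 0.62188) = 0.96402
Parallel (D, E, and F): 1 − (1 − 0.74082)(1 − 0.89583)(1 − 0.86936) = 0.99647
Series ([0.96402] and [0.99647]): 0.96402 × 0.99647 = 0.961

0.961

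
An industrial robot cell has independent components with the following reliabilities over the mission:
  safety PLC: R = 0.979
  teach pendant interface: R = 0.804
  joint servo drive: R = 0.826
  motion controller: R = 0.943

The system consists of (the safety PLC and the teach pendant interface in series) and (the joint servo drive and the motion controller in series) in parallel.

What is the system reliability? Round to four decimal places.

0.9529

Series (safety PLC and teach pendant interface): 0.979000 × 0.804000 = 0.787116
Series (joint servo drive and motion controller): 0.826000 × 0.943000 = 0.778918
Parallel ([0.787116] and [0.778918]): 1 − (1 − 0.787116)(1 − 0.778918) = 0.9529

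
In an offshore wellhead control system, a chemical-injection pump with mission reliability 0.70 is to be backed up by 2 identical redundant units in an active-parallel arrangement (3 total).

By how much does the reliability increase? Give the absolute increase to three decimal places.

R_before = 0.70
R_after = 1 − (1 − 0.70)^3 = 0.973
ΔR = 0.973 − 0.70 = 0.273

0.273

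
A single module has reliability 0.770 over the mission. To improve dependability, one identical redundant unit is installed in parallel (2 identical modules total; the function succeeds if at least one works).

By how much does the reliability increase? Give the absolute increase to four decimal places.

R_before = 0.770
R_after = 1 − (1 − 0.770)^2 = 0.9471
ΔR = 0.9471 − 0.770 = 0.1771

0.1771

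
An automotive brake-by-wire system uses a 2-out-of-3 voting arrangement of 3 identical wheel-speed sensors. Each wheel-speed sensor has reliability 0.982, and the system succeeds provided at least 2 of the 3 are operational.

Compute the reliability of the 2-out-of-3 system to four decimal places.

0.9990

R = Σ_{i=2}^{3} C(3,i) p^i (1−p)^{3−i} with p = 0.982
C(3,2)·0.982^2·0.018^1 = 0.052073
C(3,3)·0.982^3·0.018^0 = 0.946966
Sum = 0.9990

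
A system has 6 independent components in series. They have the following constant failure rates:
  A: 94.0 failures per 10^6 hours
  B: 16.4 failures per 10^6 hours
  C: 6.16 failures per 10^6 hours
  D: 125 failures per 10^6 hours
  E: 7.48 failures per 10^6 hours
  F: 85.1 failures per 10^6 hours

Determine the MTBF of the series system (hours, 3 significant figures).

2990

Series of exponential components: λ_sys = Σ λ_i
λ_sys = 0.0000940 + 0.0000164 + 0.00000616 + 0.000125 + 0.00000748 + 0.0000851 = 3.3414e-04 /h
MTBF = 1 / λ_sys = 2990 h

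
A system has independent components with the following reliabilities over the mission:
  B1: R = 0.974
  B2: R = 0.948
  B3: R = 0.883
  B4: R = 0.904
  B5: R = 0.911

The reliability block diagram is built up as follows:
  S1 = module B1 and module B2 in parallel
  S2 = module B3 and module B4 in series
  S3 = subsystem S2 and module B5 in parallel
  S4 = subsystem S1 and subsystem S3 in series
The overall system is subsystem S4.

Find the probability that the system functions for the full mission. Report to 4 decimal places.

0.9807

Parallel (B1 and B2): 1 − (1 − 0.974000)(1 − 0.948000) = 0.998648
Series (B3 and B4): 0.883000 × 0.904000 = 0.798232
Parallel ([0.798232] and B5): 1 − (1 − 0.798232)(1 − 0.911000) = 0.982043
Series ([0.998648] and [0.982043]): 0.998648 × 0.982043 = 0.9807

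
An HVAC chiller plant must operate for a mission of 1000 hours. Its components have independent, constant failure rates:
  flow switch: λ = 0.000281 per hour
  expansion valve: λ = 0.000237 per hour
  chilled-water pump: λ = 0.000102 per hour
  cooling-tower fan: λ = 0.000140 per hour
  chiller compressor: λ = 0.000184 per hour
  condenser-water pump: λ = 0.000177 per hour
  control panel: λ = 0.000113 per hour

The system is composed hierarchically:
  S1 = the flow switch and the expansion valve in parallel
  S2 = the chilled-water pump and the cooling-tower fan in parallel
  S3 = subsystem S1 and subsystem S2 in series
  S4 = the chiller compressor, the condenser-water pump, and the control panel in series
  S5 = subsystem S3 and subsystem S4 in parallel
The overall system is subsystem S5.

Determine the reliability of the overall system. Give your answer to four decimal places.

0.9760

R(flow switch) = exp(−0.000281 × 1000) = 0.755028
R(expansion valve) = exp(−0.000237 × 1000) = 0.788991
R(chilled-water pump) = exp(−0.000102 × 1000) = 0.903030
R(cooling-tower fan) = exp(−0.000140 × 1000) = 0.869358
R(chiller compressor) = exp(−0.000184 × 1000) = 0.831936
R(condenser-water pump) = exp(−0.000177 × 1000) = 0.837780
R(control panel) = exp(−0.000113 × 1000) = 0.893151
Parallel (flow switch and expansion valve): 1 − (1 − 0.755028)(1 − 0.788991) = 0.948309
Parallel (chilled-water pump and cooling-tower fan): 1 − (1 − 0.903030)(1 − 0.869358) = 0.987332
Series ([0.948309] and [0.987332]): 0.948309 × 0.987332 = 0.936296
Series (chiller compressor, condenser-water pump, and control panel): 0.831936 × 0.837780 × 0.893151 = 0.622508
Parallel ([0.936296] and [0.622508]): 1 − (1 − 0.936296)(1 − 0.622508) = 0.9760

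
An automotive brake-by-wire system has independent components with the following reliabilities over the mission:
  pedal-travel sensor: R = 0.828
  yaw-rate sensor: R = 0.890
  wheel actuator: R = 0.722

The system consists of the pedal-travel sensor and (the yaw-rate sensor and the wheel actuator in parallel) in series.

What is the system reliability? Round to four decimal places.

0.8027

Parallel (yaw-rate sensor and wheel actuator): 1 − (1 − 0.890000)(1 − 0.722000) = 0.969420
Series (pedal-travel sensor and [0.969420]): 0.828000 × 0.969420 = 0.8027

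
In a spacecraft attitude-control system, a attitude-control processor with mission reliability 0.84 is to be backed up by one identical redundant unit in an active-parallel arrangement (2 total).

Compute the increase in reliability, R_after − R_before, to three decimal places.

0.134

R_before = 0.84
R_after = 1 − (1 − 0.84)^2 = 0.974
ΔR = 0.974 − 0.84 = 0.134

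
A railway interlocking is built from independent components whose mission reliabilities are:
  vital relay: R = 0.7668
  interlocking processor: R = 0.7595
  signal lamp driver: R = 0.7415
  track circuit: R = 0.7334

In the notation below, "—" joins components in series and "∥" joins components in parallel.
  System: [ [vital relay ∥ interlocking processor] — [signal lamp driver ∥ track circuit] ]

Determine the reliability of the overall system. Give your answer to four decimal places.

0.8789

Parallel (vital relay and interlocking processor): 1 − (1 − 0.766800)(1 − 0.759500) = 0.943915
Parallel (signal lamp driver and track circuit): 1 − (1 − 0.741500)(1 − 0.733400) = 0.931084
Series ([0.943915] and [0.931084]): 0.943915 × 0.931084 = 0.8789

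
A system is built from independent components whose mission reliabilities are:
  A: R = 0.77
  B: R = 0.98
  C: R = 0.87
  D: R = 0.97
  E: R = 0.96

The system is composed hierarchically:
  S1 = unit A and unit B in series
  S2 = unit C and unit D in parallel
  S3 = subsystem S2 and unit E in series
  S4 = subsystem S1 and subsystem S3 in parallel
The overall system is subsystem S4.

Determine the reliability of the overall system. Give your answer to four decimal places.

0.9893

Series (A and B): 0.770000 × 0.980000 = 0.754600
Parallel (C and D): 1 − (1 − 0.870000)(1 − 0.970000) = 0.996100
Series ([0.996100] and E): 0.996100 × 0.960000 = 0.956256
Parallel ([0.754600] and [0.956256]): 1 − (1 − 0.754600)(1 − 0.956256) = 0.9893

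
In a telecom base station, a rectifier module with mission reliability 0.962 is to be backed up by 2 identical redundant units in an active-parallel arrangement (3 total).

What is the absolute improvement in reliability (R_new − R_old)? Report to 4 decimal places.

0.0379

R_before = 0.962
R_after = 1 − (1 − 0.962)^3 = 0.9999
ΔR = 0.9999 − 0.962 = 0.0379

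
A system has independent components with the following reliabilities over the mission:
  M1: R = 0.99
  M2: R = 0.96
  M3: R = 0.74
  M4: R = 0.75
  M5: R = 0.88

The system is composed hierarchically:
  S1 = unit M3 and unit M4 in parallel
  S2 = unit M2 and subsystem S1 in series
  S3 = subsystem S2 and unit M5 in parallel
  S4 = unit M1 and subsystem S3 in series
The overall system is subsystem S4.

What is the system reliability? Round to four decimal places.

Parallel (M3 and M4): 1 − (1 − 0.740000)(1 − 0.750000) = 0.935000
Series (M2 and [0.935000]): 0.960000 × 0.935000 = 0.897600
Parallel ([0.897600] and M5): 1 − (1 − 0.897600)(1 − 0.880000) = 0.987712
Series (M1 and [0.987712]): 0.990000 × 0.987712 = 0.9778

0.9778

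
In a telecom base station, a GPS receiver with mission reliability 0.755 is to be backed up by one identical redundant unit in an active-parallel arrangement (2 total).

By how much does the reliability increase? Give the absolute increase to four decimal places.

R_before = 0.755
R_after = 1 − (1 − 0.755)^2 = 0.9400
ΔR = 0.9400 − 0.755 = 0.1850

0.1850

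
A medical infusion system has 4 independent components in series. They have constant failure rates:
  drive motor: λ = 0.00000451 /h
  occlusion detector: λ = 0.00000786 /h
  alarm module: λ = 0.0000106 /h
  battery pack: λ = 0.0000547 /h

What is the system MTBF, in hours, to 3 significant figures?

Series of exponential components: λ_sys = Σ λ_i
λ_sys = 0.00000451 + 0.00000786 + 0.0000106 + 0.0000547 = 7.7670e-05 /h
MTBF = 1 / λ_sys = 12900 h

12900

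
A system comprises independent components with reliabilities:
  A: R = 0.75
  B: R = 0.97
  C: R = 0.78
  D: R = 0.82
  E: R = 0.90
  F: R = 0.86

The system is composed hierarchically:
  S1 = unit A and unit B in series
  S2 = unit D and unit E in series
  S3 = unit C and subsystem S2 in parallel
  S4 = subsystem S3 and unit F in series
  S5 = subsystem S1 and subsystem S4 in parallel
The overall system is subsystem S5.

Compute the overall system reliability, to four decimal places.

Series (A and B): 0.750000 × 0.970000 = 0.727500
Series (D and E): 0.820000 × 0.900000 = 0.738000
Parallel (C and [0.738000]): 1 − (1 − 0.780000)(1 − 0.738000) = 0.942360
Series ([0.942360] and F): 0.942360 × 0.860000 = 0.810430
Parallel ([0.727500] and [0.810430]): 1 − (1 − 0.727500)(1 − 0.810430) = 0.9483

0.9483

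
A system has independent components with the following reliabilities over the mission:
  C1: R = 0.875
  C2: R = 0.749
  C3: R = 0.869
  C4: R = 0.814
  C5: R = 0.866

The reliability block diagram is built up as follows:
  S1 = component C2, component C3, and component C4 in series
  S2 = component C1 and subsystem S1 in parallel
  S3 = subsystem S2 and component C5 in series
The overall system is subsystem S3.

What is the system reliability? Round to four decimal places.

0.8151

Series (C2, C3, and C4): 0.749000 × 0.869000 × 0.814000 = 0.529817
Parallel (C1 and [0.529817]): 1 − (1 − 0.875000)(1 − 0.529817) = 0.941227
Series ([0.941227] and C5): 0.941227 × 0.866000 = 0.8151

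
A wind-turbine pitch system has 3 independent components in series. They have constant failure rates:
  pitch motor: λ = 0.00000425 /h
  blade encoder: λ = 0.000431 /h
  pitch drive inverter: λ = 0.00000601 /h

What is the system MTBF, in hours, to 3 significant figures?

2270

Series of exponential components: λ_sys = Σ λ_i
λ_sys = 0.00000425 + 0.000431 + 0.00000601 = 4.4126e-04 /h
MTBF = 1 / λ_sys = 2270 h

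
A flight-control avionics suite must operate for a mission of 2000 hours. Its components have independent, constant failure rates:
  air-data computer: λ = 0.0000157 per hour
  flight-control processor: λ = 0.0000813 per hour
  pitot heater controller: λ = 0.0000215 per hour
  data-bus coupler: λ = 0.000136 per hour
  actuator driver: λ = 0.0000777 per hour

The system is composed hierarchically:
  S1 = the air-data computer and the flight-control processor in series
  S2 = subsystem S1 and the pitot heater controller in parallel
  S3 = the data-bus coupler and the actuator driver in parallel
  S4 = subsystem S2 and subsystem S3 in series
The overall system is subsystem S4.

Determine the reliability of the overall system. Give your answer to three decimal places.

R(air-data computer) = exp(−0.0000157 × 2000) = 0.96909
R(flight-control processor) = exp(−0.0000813 × 2000) = 0.84993
R(pitot heater controller) = exp(−0.0000215 × 2000) = 0.95791
R(data-bus coupler) = exp(−0.000136 × 2000) = 0.76185
R(actuator driver) = exp(−0.0000777 × 2000) = 0.85607
Series (air-data computer and flight-control processor): 0.96909 × 0.84993 = 0.82366
Parallel ([0.82366] and pitot heater controller): 1 − (1 − 0.82366)(1 − 0.95791) = 0.99258
Parallel (data-bus coupler and actuator driver): 1 − (1 − 0.76185)(1 − 0.85607) = 0.96572
Series ([0.99258] and [0.96572]): 0.99258 × 0.96572 = 0.959

0.959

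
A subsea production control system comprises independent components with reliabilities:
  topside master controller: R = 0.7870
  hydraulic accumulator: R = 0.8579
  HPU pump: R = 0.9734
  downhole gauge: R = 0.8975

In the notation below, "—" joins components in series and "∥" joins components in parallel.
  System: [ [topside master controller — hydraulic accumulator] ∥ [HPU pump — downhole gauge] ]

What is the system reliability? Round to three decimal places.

0.959

Series (topside master controller and hydraulic accumulator): 0.78700 × 0.85790 = 0.67517
Series (HPU pump and downhole gauge): 0.97340 × 0.89750 = 0.87363
Parallel ([0.67517] and [0.87363]): 1 − (1 − 0.67517)(1 − 0.87363) = 0.959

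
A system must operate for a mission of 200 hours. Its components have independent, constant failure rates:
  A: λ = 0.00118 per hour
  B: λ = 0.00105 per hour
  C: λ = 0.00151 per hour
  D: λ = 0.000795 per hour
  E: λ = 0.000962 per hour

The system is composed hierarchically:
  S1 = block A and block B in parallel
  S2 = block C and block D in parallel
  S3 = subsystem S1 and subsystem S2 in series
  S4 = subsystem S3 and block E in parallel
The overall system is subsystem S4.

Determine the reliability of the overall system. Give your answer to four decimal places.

R(A) = exp(−0.00118 × 200) = 0.789781
R(B) = exp(−0.00105 × 200) = 0.810584
R(C) = exp(−0.00151 × 200) = 0.739338
R(D) = exp(−0.000795 × 200) = 0.852996
R(E) = exp(−0.000962 × 200) = 0.824977
Parallel (A and B): 1 − (1 − 0.789781)(1 − 0.810584) = 0.960181
Parallel (C and D): 1 − (1 − 0.739338)(1 − 0.852996) = 0.961682
Series ([0.960181] and [0.961682]): 0.960181 × 0.961682 = 0.923389
Parallel ([0.923389] and E): 1 − (1 − 0.923389)(1 − 0.824977) = 0.9866

0.9866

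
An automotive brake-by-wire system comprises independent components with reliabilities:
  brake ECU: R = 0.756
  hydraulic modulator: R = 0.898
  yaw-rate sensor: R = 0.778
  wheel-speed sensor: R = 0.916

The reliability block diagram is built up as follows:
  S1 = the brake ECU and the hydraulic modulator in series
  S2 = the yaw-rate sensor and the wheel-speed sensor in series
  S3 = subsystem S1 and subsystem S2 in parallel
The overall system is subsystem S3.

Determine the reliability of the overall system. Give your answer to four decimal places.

0.9077

Series (brake ECU and hydraulic modulator): 0.756000 × 0.898000 = 0.678888
Series (yaw-rate sensor and wheel-speed sensor): 0.778000 × 0.916000 = 0.712648
Parallel ([0.678888] and [0.712648]): 1 − (1 − 0.678888)(1 − 0.712648) = 0.9077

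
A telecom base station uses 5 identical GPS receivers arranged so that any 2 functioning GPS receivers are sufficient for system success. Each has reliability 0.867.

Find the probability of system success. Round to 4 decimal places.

R = Σ_{i=2}^{5} C(5,i) p^i (1−p)^{5−i} with p = 0.867
C(5,2)·0.867^2·0.133^3 = 0.017685
C(5,3)·0.867^3·0.133^2 = 0.115282
C(5,4)·0.867^4·0.133^1 = 0.375749
C(5,5)·0.867^5·0.133^0 = 0.489887
Sum = 0.9986

0.9986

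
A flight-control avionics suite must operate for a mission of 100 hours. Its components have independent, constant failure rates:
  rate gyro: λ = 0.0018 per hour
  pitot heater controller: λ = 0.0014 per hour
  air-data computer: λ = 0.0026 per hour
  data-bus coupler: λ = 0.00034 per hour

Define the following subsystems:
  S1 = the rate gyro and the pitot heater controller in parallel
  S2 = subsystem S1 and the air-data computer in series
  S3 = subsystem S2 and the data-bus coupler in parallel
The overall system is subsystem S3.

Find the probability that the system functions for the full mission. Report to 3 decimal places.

R(rate gyro) = exp(−0.0018 × 100) = 0.83527
R(pitot heater controller) = exp(−0.0014 × 100) = 0.86936
R(air-data computer) = exp(−0.0026 × 100) = 0.77105
R(data-bus coupler) = exp(−0.00034 × 100) = 0.96657
Parallel (rate gyro and pitot heater controller): 1 − (1 − 0.83527)(1 − 0.86936) = 0.97848
Series ([0.97848] and air-data computer): 0.97848 × 0.77105 = 0.75446
Parallel ([0.75446] and data-bus coupler): 1 − (1 − 0.75446)(1 − 0.96657) = 0.992

0.992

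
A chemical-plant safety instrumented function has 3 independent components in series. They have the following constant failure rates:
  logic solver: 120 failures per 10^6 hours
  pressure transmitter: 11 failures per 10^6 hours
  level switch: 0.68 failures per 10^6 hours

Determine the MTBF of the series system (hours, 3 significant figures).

Series of exponential components: λ_sys = Σ λ_i
λ_sys = 0.00012 + 0.000011 + 0.00000068 = 1.3168e-04 /h
MTBF = 1 / λ_sys = 7590 h

7590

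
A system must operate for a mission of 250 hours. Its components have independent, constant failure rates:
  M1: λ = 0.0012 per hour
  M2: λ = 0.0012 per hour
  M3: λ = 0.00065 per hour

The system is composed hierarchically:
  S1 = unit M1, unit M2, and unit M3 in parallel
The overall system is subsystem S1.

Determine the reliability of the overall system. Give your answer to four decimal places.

0.9899

R(M1) = exp(−0.0012 × 250) = 0.740818
R(M2) = exp(−0.0012 × 250) = 0.740818
R(M3) = exp(−0.00065 × 250) = 0.850016
Parallel (M1, M2, and M3): 1 − (1 − 0.740818)(1 − 0.740818)(1 − 0.850016) = 0.9899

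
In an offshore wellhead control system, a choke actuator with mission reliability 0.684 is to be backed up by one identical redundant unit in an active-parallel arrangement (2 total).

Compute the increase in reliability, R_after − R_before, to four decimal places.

R_before = 0.684
R_after = 1 − (1 − 0.684)^2 = 0.9001
ΔR = 0.9001 − 0.684 = 0.2161

0.2161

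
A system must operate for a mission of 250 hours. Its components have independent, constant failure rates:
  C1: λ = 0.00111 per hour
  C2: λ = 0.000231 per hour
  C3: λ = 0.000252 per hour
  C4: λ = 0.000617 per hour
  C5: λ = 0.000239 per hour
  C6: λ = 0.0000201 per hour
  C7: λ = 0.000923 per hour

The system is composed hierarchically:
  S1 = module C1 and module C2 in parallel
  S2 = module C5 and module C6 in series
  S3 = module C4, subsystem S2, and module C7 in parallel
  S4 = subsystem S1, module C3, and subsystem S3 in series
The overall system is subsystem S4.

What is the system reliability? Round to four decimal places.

R(C1) = exp(−0.00111 × 250) = 0.757676
R(C2) = exp(−0.000231 × 250) = 0.943886
R(C3) = exp(−0.000252 × 250) = 0.938943
R(C4) = exp(−0.000617 × 250) = 0.857058
R(C5) = exp(−0.000239 × 250) = 0.942000
R(C6) = exp(−0.0000201 × 250) = 0.994988
R(C7) = exp(−0.000923 × 250) = 0.793938
Parallel (C1 and C2): 1 − (1 − 0.757676)(1 − 0.943886) = 0.986402
Series (C5 and C6): 0.942000 × 0.994988 = 0.937279
Parallel (C4, [0.937279], and C7): 1 − (1 − 0.857058)(1 − 0.937279)(1 − 0.793938) = 0.998153
Series ([0.986402], C3, and [0.998153]): 0.986402 × 0.938943 × 0.998153 = 0.9245

0.9245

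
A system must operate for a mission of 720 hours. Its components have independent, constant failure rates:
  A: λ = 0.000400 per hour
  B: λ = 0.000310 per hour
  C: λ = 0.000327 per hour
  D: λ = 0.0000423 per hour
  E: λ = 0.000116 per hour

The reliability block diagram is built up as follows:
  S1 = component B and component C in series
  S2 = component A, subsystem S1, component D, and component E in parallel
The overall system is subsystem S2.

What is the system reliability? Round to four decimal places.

0.9998

R(A) = exp(−0.000400 × 720) = 0.749762
R(B) = exp(−0.000310 × 720) = 0.799955
R(C) = exp(−0.000327 × 720) = 0.790223
R(D) = exp(−0.0000423 × 720) = 0.970003
R(E) = exp(−0.000116 × 720) = 0.919873
Series (B and C): 0.799955 × 0.790223 = 0.632143
Parallel (A, [0.632143], D, and E): 1 − (1 − 0.749762)(1 − 0.632143)(1 − 0.970003)(1 − 0.919873) = 0.9998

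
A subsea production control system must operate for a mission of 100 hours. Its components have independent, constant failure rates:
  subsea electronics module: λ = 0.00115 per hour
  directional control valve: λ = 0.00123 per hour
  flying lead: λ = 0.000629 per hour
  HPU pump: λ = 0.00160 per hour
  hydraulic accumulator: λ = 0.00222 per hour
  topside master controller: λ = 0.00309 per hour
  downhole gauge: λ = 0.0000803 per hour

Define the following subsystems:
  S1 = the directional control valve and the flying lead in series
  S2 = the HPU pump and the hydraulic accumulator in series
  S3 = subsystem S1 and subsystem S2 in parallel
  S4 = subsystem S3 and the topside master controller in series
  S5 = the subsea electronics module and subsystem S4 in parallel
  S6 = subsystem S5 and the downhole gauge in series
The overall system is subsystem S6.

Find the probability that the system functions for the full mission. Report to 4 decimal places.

R(subsea electronics module) = exp(−0.00115 × 100) = 0.891366
R(directional control valve) = exp(−0.00123 × 100) = 0.884264
R(flying lead) = exp(−0.000629 × 100) = 0.939037
R(HPU pump) = exp(−0.00160 × 100) = 0.852144
R(hydraulic accumulator) = exp(−0.00222 × 100) = 0.800915
R(topside master controller) = exp(−0.00309 × 100) = 0.734181
R(downhole gauge) = exp(−0.0000803 × 100) = 0.992002
Series (directional control valve and flying lead): 0.884264 × 0.939037 = 0.830357
Series (HPU pump and hydraulic accumulator): 0.852144 × 0.800915 = 0.682495
Parallel ([0.830357] and [0.682495]): 1 − (1 − 0.830357)(1 − 0.682495) = 0.946137
Series ([0.946137] and topside master controller): 0.946137 × 0.734181 = 0.694636
Parallel (subsea electronics module and [0.694636]): 1 − (1 − 0.891366)(1 − 0.694636) = 0.966827
Series ([0.966827] and downhole gauge): 0.966827 × 0.992002 = 0.9591

0.9591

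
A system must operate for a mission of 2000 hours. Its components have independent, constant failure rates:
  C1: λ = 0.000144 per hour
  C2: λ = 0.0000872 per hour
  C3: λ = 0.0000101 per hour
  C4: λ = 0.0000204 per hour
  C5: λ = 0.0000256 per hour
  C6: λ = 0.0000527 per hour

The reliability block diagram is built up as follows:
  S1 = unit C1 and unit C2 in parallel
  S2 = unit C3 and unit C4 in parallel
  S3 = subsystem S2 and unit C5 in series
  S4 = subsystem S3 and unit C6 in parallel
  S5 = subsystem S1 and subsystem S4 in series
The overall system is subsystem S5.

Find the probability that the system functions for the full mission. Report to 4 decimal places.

0.9551

R(C1) = exp(−0.000144 × 2000) = 0.749762
R(C2) = exp(−0.0000872 × 2000) = 0.839961
R(C3) = exp(−0.0000101 × 2000) = 0.980003
R(C4) = exp(−0.0000204 × 2000) = 0.960021
R(C5) = exp(−0.0000256 × 2000) = 0.950089
R(C6) = exp(−0.0000527 × 2000) = 0.899964
Parallel (C1 and C2): 1 − (1 − 0.749762)(1 − 0.839961) = 0.959952
Parallel (C3 and C4): 1 − (1 − 0.980003)(1 − 0.960021) = 0.999201
Series ([0.999201] and C5): 0.999201 × 0.950089 = 0.949330
Parallel ([0.949330] and C6): 1 − (1 − 0.949330)(1 − 0.899964) = 0.994931
Series ([0.959952] and [0.994931]): 0.959952 × 0.994931 = 0.9551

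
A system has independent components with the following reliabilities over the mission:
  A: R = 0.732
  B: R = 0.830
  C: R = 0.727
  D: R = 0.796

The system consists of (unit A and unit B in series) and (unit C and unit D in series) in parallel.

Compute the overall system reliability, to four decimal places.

0.8347

Series (A and B): 0.732000 × 0.830000 = 0.607560
Series (C and D): 0.727000 × 0.796000 = 0.578692
Parallel ([0.607560] and [0.578692]): 1 − (1 − 0.607560)(1 − 0.578692) = 0.8347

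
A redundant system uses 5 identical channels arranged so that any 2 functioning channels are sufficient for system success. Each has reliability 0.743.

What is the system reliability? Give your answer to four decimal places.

R = Σ_{i=2}^{5} C(5,i) p^i (1−p)^{5−i} with p = 0.743
C(5,2)·0.743^2·0.257^3 = 0.093708
C(5,3)·0.743^3·0.257^2 = 0.270915
C(5,4)·0.743^4·0.257^1 = 0.391614
C(5,5)·0.743^5·0.257^0 = 0.226435
Sum = 0.9827

0.9827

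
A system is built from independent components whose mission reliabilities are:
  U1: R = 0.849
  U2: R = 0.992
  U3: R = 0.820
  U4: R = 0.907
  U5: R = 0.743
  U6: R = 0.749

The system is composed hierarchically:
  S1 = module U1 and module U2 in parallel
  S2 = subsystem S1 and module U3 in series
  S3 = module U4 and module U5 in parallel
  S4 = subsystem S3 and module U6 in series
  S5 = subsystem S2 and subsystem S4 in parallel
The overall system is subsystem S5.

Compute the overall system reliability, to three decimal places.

Parallel (U1 and U2): 1 − (1 − 0.84900)(1 − 0.99200) = 0.99879
Series ([0.99879] and U3): 0.99879 × 0.82000 = 0.81901
Parallel (U4 and U5): 1 − (1 − 0.90700)(1 − 0.74300) = 0.97610
Series ([0.97610] and U6): 0.97610 × 0.74900 = 0.73110
Parallel ([0.81901] and [0.73110]): 1 − (1 − 0.81901)(1 − 0.73110) = 0.951

0.951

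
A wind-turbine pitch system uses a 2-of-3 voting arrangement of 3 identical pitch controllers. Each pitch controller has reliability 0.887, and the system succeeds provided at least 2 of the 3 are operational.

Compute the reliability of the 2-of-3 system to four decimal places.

0.9646

R = Σ_{i=2}^{3} C(3,i) p^i (1−p)^{3−i} with p = 0.887
C(3,2)·0.887^2·0.113^1 = 0.266715
C(3,3)·0.887^3·0.113^0 = 0.697864
Sum = 0.9646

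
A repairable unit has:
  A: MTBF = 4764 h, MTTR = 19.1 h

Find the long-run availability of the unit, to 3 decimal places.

A(A) = MTBF/(MTBF+MTTR) = 4764/(4764+19.1) = 0.996

0.996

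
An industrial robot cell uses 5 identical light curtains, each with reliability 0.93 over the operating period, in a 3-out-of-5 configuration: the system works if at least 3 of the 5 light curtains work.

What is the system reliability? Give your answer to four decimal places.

0.9969

R = Σ_{i=3}^{5} C(5,i) p^i (1−p)^{5−i} with p = 0.93
C(5,3)·0.93^3·0.07^2 = 0.039413
C(5,4)·0.93^4·0.07^1 = 0.261818
C(5,5)·0.93^5·0.07^0 = 0.695688
Sum = 0.9969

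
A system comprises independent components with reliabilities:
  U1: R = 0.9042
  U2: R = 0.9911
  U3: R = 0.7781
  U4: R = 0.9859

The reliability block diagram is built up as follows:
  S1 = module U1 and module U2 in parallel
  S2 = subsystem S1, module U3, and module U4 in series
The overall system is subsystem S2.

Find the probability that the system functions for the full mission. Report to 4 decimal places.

0.7665

Parallel (U1 and U2): 1 − (1 − 0.904200)(1 − 0.991100) = 0.999147
Series ([0.999147], U3, and U4): 0.999147 × 0.778100 × 0.985900 = 0.7665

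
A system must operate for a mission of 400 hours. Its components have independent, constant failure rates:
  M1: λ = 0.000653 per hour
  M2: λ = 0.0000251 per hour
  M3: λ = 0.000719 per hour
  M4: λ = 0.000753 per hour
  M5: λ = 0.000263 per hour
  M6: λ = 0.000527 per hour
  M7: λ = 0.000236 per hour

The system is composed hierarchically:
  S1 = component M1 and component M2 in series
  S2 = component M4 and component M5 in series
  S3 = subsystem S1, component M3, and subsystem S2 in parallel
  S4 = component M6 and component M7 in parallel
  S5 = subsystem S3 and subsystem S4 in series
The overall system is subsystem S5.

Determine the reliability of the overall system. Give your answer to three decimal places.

0.963

R(M1) = exp(−0.000653 × 400) = 0.77013
R(M2) = exp(−0.0000251 × 400) = 0.99001
R(M3) = exp(−0.000719 × 400) = 0.75006
R(M4) = exp(−0.000753 × 400) = 0.73993
R(M5) = exp(−0.000263 × 400) = 0.90014
R(M6) = exp(−0.000527 × 400) = 0.80994
R(M7) = exp(−0.000236 × 400) = 0.90992
Series (M1 and M2): 0.77013 × 0.99001 = 0.76244
Series (M4 and M5): 0.73993 × 0.90014 = 0.66604
Parallel ([0.76244], M3, and [0.66604]): 1 − (1 − 0.76244)(1 − 0.75006)(1 − 0.66604) = 0.98017
Parallel (M6 and M7): 1 − (1 − 0.80994)(1 − 0.90992) = 0.98288
Series ([0.98017] and [0.98288]): 0.98017 × 0.98288 = 0.963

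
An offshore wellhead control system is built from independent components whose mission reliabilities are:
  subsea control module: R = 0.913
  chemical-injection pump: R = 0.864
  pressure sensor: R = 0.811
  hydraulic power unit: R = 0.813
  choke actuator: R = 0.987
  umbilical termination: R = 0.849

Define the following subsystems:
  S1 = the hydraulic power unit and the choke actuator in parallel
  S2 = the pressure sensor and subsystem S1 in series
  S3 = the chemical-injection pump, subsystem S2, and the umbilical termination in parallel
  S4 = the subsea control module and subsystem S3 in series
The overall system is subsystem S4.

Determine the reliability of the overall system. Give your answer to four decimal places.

0.9094

Parallel (hydraulic power unit and choke actuator): 1 − (1 − 0.813000)(1 − 0.987000) = 0.997569
Series (pressure sensor and [0.997569]): 0.811000 × 0.997569 = 0.809028
Parallel (chemical-injection pump, [0.809028], and umbilical termination): 1 − (1 − 0.864000)(1 − 0.809028)(1 − 0.849000) = 0.996078
Series (subsea control module and [0.996078]): 0.913000 × 0.996078 = 0.9094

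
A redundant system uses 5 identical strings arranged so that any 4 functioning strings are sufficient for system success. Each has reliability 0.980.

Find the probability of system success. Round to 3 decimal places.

R = Σ_{i=4}^{5} C(5,i) p^i (1−p)^{5−i} with p = 0.980
C(5,4)·0.980^4·0.020^1 = 0.09224
C(5,5)·0.980^5·0.020^0 = 0.90392
Sum = 0.996

0.996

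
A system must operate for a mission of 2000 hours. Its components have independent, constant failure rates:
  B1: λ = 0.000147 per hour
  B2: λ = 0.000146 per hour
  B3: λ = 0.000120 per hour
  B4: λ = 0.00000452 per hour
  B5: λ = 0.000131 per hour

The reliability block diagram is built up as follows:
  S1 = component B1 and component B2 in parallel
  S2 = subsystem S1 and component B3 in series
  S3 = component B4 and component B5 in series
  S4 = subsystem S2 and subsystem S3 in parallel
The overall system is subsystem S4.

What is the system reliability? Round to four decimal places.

0.9373

R(B1) = exp(−0.000147 × 2000) = 0.745276
R(B2) = exp(−0.000146 × 2000) = 0.746769
R(B3) = exp(−0.000120 × 2000) = 0.786628
R(B4) = exp(−0.00000452 × 2000) = 0.991001
R(B5) = exp(−0.000131 × 2000) = 0.769511
Parallel (B1 and B2): 1 − (1 − 0.745276)(1 − 0.746769) = 0.935496
Series ([0.935496] and B3): 0.935496 × 0.786628 = 0.735887
Series (B4 and B5): 0.991001 × 0.769511 = 0.762586
Parallel ([0.735887] and [0.762586]): 1 − (1 − 0.735887)(1 − 0.762586) = 0.9373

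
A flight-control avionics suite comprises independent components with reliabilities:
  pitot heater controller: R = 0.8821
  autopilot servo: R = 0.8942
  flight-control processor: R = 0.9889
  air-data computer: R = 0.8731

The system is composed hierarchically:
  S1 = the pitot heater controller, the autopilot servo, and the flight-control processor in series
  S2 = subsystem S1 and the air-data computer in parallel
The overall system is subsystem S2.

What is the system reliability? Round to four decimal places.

Series (pitot heater controller, autopilot servo, and flight-control processor): 0.882100 × 0.894200 × 0.988900 = 0.780018
Parallel ([0.780018] and air-data computer): 1 − (1 − 0.780018)(1 − 0.873100) = 0.9721

0.9721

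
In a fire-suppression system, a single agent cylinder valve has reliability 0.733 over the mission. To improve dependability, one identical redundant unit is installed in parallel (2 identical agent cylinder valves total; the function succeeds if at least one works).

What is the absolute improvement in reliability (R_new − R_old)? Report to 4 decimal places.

R_before = 0.733
R_after = 1 − (1 − 0.733)^2 = 0.9287
ΔR = 0.9287 − 0.733 = 0.1957

0.1957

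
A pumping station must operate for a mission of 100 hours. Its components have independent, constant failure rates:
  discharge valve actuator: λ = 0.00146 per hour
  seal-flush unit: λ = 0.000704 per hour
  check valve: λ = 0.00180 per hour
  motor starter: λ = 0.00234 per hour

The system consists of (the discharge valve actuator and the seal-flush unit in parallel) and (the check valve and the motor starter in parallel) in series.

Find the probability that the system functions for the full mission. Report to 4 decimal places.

R(discharge valve actuator) = exp(−0.00146 × 100) = 0.864158
R(seal-flush unit) = exp(−0.000704 × 100) = 0.932021
R(check valve) = exp(−0.00180 × 100) = 0.835270
R(motor starter) = exp(−0.00234 × 100) = 0.791362
Parallel (discharge valve actuator and seal-flush unit): 1 − (1 − 0.864158)(1 − 0.932021) = 0.990766
Parallel (check valve and motor starter): 1 − (1 − 0.835270)(1 − 0.791362) = 0.965631
Series ([0.990766] and [0.965631]): 0.990766 × 0.965631 = 0.9567

0.9567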